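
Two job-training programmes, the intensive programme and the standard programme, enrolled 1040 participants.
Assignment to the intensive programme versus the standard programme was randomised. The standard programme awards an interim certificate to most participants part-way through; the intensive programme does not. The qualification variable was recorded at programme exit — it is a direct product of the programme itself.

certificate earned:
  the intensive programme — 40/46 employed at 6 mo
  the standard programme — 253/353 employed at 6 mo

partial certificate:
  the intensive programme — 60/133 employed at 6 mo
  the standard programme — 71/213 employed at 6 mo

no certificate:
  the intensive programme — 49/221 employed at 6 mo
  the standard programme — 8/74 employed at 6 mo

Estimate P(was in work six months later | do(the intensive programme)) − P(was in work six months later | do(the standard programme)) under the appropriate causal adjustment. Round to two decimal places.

-0.15

Qualification attained during the programme lies on the pathway programme → qualification attained during the programme → outcome, so adjusting for it blocks the indirect effect. For the total causal effect of programme, use the unadjusted pooled rates.
The causal difference is the pooled difference: 0.372 − 0.519 = -0.146.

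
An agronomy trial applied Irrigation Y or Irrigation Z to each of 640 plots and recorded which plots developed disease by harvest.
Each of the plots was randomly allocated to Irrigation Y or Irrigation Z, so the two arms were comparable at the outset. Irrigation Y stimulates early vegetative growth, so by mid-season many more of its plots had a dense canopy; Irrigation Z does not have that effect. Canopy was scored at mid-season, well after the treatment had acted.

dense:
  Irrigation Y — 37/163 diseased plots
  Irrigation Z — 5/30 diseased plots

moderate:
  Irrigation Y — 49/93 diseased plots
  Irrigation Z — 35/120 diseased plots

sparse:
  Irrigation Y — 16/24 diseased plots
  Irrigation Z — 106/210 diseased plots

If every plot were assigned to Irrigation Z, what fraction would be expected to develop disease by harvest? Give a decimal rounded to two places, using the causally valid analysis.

Within every mid-season canopy level Irrigation Z has the lower rate, yet pooled Irrigation Y does — Simpson's reversal.
Mid-season canopy is recorded after the irrigation and is itself shifted by it — it sits on the causal path from irrigation to outcome. Conditioning on a mediator would strip out part of the effect we want; the pooled comparison gives the total causal effect.
So P(outcome | do(Irrigation Z)) is just the pooled rate for Irrigation Z: 146/360 = 0.406.

0.41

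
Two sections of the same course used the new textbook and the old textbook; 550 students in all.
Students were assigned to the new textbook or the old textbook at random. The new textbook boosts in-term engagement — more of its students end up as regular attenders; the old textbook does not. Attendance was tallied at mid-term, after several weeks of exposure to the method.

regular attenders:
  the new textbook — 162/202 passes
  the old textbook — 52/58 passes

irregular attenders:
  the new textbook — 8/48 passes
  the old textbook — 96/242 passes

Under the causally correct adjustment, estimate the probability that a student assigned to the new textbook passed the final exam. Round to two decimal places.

0.68

the old textbook is higher inside every mid-term attendance stratum but the new textbook is higher in aggregate. Whether to stratify depends on how mid-term attendance relates to the teaching method.
Mid-term attendance lies on the pathway teaching method → mid-term attendance → outcome, so adjusting for it blocks the indirect effect. For the total causal effect of teaching method, use the unadjusted pooled rates.
So P(outcome | do(the new textbook)) is just the pooled rate for the new textbook: 170/250 = 0.680.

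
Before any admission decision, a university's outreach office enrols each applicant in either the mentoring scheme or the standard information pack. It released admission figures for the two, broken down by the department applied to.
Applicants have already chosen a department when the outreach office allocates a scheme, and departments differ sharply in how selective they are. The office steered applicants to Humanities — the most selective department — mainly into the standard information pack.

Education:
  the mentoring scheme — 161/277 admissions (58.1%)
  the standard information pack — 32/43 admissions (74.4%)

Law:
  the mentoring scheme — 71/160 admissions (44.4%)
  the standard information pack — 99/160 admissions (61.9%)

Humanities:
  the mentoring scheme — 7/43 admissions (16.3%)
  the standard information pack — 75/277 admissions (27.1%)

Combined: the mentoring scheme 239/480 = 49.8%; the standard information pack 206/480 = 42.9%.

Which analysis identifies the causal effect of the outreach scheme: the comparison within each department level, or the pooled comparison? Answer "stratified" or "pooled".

The stratified and pooled comparisons disagree (the standard information pack wins within each department; the mentoring scheme wins overall), so the answer turns on the causal role of department.
Department is set before the outreach scheme has any effect — it is not caused by the outreach scheme — and it independently drives the outcome. That makes it a confounder, so the causal comparison is within department levels.
Within each level — Education: 58.1% vs 74.4%; Law: 44.4% vs 61.9%; Humanities: 16.3% vs 27.1% — the standard information pack is higher every time.

stratified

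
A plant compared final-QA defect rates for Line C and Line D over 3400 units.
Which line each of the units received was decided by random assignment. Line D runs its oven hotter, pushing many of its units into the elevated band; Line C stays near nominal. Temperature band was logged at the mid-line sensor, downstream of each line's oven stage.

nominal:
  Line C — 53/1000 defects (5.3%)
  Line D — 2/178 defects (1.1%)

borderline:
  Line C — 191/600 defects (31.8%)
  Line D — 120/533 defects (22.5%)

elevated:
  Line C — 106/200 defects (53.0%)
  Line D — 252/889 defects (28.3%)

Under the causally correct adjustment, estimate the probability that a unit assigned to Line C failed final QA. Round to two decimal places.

0.19

In-process temperature band is recorded after the line and is itself shifted by it — it sits on the causal path from line to outcome. Conditioning on a mediator would strip out part of the effect we want; the pooled comparison gives the total causal effect.
So P(outcome | do(Line C)) is just the pooled rate for Line C: 350/1800 = 0.194.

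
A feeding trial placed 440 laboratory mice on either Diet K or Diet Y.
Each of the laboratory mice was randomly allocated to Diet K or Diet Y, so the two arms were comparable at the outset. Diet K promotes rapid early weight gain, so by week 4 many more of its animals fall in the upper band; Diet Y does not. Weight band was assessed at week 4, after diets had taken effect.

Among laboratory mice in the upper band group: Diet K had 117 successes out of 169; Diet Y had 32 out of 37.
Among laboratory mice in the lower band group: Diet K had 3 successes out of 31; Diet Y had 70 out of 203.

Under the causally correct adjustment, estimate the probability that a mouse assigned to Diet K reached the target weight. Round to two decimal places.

The week-4 weight band-specific comparison favours Diet Y throughout, but the pooled figures favour Diet K. The question is whether to condition on week-4 weight band.
The distribution of week-4 weight band is itself part of what the diet does — it is an intermediate outcome. Holding it fixed would remove that part of the effect; the total effect is the pooled difference.
So P(outcome | do(Diet K)) is just the pooled rate for Diet K: 120/200 = 0.600.

0.60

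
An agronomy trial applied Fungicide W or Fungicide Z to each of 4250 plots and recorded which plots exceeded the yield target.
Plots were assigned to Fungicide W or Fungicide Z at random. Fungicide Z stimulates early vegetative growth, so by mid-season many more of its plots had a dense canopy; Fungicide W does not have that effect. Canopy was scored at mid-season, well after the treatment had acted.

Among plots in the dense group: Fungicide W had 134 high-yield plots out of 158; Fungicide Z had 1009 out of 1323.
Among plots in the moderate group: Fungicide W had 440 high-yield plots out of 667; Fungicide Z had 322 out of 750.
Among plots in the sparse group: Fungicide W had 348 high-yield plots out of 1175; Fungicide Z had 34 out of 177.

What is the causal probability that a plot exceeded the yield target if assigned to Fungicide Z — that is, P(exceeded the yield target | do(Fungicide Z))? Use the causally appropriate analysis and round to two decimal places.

Mid-season canopy lies on the pathway fungicide → mid-season canopy → outcome, so adjusting for it blocks the indirect effect. For the total causal effect of fungicide, use the unadjusted pooled rates.
So P(outcome | do(Fungicide Z)) is just the pooled rate for Fungicide Z: 1365/2250 = 0.607.

0.61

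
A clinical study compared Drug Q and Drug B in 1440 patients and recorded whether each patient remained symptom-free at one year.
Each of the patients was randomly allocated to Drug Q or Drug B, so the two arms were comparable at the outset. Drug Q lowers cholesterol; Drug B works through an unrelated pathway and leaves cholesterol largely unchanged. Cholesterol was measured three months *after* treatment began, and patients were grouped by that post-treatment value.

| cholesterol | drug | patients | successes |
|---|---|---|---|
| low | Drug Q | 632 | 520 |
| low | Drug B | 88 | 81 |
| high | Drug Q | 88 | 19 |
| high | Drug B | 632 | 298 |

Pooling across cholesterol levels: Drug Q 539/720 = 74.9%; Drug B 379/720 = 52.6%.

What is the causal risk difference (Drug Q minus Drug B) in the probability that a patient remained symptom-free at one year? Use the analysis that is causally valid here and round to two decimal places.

Because the drug influences cholesterol, cholesterol is a post-treatment mediator, not a confounder. Stratifying on it would bias the estimate; the causal effect is the crude pooled difference.
The causal difference is the pooled difference: 0.749 − 0.526 = +0.222.

+0.22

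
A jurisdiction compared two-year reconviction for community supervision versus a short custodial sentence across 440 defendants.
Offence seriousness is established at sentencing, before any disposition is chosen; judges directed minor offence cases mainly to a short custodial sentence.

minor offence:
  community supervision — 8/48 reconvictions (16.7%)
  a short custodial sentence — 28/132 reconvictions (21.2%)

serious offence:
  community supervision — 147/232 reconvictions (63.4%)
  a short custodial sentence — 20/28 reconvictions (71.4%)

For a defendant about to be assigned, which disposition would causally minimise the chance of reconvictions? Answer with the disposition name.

Offence seriousness differs across dispositions for reasons unrelated to any effect of the disposition itself, and it separately predicts the outcome — a classic confounder. We must compare within offence seriousness levels.
Within each level — minor offence: 16.7% vs 21.2%; serious offence: 63.4% vs 71.4% — community supervision is lower every time.

community supervision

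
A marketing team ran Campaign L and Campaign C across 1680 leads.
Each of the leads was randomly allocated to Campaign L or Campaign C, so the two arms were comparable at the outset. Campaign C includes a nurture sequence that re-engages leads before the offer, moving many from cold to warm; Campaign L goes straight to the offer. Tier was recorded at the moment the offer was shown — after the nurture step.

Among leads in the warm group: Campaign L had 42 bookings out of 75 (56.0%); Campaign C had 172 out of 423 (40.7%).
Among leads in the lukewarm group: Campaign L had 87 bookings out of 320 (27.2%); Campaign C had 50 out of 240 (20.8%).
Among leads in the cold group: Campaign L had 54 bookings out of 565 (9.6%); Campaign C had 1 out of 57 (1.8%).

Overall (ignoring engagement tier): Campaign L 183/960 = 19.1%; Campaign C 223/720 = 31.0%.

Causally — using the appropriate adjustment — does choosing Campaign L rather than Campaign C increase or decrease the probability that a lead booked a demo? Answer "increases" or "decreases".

Campaign L is higher inside every engagement tier stratum but Campaign C is higher in aggregate. Whether to stratify depends on how engagement tier relates to the campaign.
Because the campaign influences engagement tier, engagement tier is a post-treatment mediator, not a confounder. Stratifying on it would bias the estimate; the causal effect is the crude pooled difference.
Pooled: Campaign L 19.1% vs Campaign C 31.0%; Campaign C is higher overall.

decreases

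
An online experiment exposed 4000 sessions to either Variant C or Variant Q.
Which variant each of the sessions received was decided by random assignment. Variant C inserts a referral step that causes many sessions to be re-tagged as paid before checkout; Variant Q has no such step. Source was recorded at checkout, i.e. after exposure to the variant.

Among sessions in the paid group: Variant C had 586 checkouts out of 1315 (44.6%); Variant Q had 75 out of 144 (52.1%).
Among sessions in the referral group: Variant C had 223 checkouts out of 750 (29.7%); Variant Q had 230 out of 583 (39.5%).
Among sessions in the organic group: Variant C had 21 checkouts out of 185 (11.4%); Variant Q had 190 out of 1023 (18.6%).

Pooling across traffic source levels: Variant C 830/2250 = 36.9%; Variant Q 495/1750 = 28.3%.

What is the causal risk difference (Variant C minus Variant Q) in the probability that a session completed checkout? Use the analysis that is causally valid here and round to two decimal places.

+0.09

Because the variant influences traffic source, traffic source is a post-treatment mediator, not a confounder. Stratifying on it would bias the estimate; the causal effect is the crude pooled difference.
The causal difference is the pooled difference: 0.369 − 0.283 = +0.086.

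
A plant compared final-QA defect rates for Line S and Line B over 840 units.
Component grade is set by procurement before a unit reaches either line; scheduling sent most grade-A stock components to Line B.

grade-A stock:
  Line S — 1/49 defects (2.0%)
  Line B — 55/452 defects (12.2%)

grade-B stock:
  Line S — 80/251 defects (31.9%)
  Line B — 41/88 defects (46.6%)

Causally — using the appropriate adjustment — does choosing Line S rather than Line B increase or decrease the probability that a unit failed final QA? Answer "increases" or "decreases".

Within every component grade level Line S has the lower rate, yet pooled Line B does — Simpson's reversal.
Component grade is set before the line has any effect — it is not caused by the line — and it independently drives the outcome. That makes it a confounder, so the causal comparison is within component grade levels.
Within each level — grade-A stock: 2.0% vs 12.2%; grade-B stock: 31.9% vs 46.6% — Line S is lower every time.

decreases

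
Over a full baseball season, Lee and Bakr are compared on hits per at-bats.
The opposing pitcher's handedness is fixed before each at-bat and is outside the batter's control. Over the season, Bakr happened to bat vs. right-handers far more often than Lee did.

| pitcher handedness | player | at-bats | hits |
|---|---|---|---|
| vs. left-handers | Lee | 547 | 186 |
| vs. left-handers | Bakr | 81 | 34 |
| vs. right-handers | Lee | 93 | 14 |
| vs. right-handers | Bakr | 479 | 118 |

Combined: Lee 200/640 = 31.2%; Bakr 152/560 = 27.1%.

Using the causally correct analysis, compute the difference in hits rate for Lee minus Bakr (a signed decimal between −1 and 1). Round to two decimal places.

The pitcher handedness-specific comparison favours Bakr throughout, but the pooled figures favour Lee. The question is whether to condition on pitcher handedness.
Since pitcher handedness is a pre-existing factor (not a product of the player) and it affects the outcome on its own, it is a confounder. The stratified rates, not the pooled rate, identify the causal effect.
Adjusting over the population distribution of pitcher handedness: 0.523·(0.340−0.420) + 0.477·(0.151−0.246) = -0.087.

-0.09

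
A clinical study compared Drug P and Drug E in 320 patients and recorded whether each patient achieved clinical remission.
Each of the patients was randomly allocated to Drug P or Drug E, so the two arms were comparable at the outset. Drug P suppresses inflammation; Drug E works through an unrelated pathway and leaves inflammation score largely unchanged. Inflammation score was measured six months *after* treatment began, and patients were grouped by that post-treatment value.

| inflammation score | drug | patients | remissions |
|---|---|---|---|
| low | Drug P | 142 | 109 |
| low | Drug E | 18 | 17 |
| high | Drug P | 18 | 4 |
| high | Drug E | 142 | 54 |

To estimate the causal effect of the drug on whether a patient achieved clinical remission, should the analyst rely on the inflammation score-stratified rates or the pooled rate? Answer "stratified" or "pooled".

pooled

Stratifying would compare drugs among patients the drugs themselves sorted into inflammation score groups — a form of selection on an intermediate. The unconditioned pooled rates give the total causal effect.
Pooled: Drug P 70.6% vs Drug E 44.4%; Drug P is higher overall.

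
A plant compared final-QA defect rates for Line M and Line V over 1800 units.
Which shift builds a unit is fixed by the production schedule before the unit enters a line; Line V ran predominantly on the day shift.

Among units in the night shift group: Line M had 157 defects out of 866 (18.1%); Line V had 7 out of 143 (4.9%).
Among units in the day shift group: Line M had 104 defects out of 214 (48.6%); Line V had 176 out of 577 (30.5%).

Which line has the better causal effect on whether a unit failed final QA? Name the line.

Line V

The imbalance in shift arose from how units were allocated, not from anything the line did; and shift independently affects the outcome. The pooled gap is confounded — condition on shift.
Within each level — night shift: 18.1% vs 4.9%; day shift: 48.6% vs 30.5% — Line V is lower every time.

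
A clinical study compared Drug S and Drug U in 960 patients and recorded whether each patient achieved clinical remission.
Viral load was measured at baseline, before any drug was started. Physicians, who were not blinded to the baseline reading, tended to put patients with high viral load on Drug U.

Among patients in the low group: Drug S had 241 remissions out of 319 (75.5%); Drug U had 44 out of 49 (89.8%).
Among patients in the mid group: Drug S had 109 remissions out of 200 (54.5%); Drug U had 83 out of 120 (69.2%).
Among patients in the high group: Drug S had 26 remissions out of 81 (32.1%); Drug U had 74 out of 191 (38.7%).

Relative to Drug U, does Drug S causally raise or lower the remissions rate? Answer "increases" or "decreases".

Nothing the drug does changes viral load; the imbalance is an allocation artefact. With viral load also predicting the outcome, the pooled figure is confounded, and the within-stratum comparison is the causal one.
Within each level — low: 75.5% vs 89.8%; mid: 54.5% vs 69.2%; high: 32.1% vs 38.7% — Drug U is higher every time.

decreases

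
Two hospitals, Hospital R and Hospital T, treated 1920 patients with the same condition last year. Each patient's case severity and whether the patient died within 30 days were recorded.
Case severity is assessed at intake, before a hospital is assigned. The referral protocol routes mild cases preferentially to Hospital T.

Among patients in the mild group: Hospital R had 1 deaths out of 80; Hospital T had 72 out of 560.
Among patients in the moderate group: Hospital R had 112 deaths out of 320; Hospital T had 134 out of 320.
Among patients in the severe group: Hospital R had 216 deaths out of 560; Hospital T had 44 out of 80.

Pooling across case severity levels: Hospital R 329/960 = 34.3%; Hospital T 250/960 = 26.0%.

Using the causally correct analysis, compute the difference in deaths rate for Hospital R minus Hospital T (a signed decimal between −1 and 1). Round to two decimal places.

-0.12

The case severity-specific comparison favours Hospital R throughout, but the pooled figures favour Hospital T. The question is whether to condition on case severity.
Nothing the hospital does changes case severity; the imbalance is an allocation artefact. With case severity also predicting the outcome, the pooled figure is confounded, and the within-stratum comparison is the causal one.
Adjusting over the population distribution of case severity: 0.333·(0.013−0.129) + 0.333·(0.350−0.419) + 0.333·(0.386−0.550) = -0.116.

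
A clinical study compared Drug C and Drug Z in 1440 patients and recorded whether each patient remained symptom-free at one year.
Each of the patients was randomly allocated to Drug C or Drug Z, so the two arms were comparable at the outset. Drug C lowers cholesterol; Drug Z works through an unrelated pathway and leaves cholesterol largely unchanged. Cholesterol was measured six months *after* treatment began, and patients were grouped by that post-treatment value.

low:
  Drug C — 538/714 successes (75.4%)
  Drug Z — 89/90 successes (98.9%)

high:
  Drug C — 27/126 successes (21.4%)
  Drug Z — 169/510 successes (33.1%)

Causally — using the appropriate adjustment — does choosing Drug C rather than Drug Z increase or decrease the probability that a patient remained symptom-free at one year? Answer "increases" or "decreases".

Within every cholesterol level Drug Z has the higher rate, yet pooled Drug C does — Simpson's reversal.
The distribution of cholesterol is itself part of what the drug does — it is an intermediate outcome. Holding it fixed would remove that part of the effect; the total effect is the pooled difference.
Pooled: Drug C 67.3% vs Drug Z 43.0%; Drug C is higher overall.

increases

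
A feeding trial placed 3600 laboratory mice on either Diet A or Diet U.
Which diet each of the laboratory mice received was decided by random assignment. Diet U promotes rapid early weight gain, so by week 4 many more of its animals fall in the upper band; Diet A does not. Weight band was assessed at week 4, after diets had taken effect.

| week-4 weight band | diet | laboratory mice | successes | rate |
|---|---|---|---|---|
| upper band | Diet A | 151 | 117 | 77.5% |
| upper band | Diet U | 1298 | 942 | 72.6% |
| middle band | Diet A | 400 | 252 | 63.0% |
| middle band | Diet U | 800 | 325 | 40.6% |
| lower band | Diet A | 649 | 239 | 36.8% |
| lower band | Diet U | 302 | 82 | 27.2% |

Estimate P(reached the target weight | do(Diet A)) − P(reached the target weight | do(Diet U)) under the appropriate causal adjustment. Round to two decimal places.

Stratifying would compare diets among laboratory mice the diets themselves sorted into week-4 weight band groups — a form of selection on an intermediate. The unconditioned pooled rates give the total causal effect.
The causal difference is the pooled difference: 0.507 − 0.562 = -0.055.

-0.06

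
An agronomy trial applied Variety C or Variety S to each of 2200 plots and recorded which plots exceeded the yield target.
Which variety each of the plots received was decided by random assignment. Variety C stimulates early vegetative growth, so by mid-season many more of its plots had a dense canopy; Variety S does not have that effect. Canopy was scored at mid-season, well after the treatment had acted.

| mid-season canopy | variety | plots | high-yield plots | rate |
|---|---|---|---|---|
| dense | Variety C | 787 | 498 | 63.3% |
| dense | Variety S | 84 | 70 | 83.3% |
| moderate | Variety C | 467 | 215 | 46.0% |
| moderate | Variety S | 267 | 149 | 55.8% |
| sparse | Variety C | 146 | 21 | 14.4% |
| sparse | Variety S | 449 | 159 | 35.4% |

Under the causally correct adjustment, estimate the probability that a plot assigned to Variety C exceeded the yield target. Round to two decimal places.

0.52

The distribution of mid-season canopy is itself part of what the variety does — it is an intermediate outcome. Holding it fixed would remove that part of the effect; the total effect is the pooled difference.
So P(outcome | do(Variety C)) is just the pooled rate for Variety C: 734/1400 = 0.524.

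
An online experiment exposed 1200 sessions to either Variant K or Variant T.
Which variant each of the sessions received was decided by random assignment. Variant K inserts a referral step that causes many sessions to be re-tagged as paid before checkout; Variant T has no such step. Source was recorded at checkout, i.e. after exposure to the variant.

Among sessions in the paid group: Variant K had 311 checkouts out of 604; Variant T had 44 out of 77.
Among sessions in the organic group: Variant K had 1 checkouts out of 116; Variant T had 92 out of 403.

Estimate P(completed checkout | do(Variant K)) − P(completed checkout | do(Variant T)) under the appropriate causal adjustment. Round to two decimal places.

The traffic source-specific comparison favours Variant T throughout, but the pooled figures favour Variant K. The question is whether to condition on traffic source.
Because the variant influences traffic source, traffic source is a post-treatment mediator, not a confounder. Stratifying on it would bias the estimate; the causal effect is the crude pooled difference.
The causal difference is the pooled difference: 0.433 − 0.283 = +0.150.

+0.15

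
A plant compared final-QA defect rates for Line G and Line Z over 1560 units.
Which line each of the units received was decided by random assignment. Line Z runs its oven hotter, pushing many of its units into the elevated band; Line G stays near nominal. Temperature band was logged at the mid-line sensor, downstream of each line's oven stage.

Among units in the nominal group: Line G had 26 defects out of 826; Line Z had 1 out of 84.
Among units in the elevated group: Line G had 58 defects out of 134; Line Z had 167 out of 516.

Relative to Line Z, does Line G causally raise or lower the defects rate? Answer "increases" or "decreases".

decreases

The stratified and pooled comparisons disagree (Line Z wins within each in-process temperature band; Line G wins overall), so the answer turns on the causal role of in-process temperature band.
In-process temperature band is downstream of the line. One should not condition on a consequence of treatment, so the overall rates are the right comparison.
Pooled: Line G 8.8% vs Line Z 28.0%; Line G is lower overall.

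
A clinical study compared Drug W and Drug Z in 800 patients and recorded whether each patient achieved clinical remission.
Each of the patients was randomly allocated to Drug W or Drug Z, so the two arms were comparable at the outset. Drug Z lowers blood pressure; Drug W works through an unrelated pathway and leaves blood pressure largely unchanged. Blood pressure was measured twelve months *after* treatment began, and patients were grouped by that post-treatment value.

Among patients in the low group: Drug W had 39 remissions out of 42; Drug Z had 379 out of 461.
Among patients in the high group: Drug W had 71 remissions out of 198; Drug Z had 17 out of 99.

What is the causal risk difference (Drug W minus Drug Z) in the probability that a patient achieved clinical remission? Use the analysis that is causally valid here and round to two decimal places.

Blood pressure is recorded after the drug and is itself shifted by it — it sits on the causal path from drug to outcome. Conditioning on a mediator would strip out part of the effect we want; the pooled comparison gives the total causal effect.
The causal difference is the pooled difference: 0.458 − 0.707 = -0.249.

-0.25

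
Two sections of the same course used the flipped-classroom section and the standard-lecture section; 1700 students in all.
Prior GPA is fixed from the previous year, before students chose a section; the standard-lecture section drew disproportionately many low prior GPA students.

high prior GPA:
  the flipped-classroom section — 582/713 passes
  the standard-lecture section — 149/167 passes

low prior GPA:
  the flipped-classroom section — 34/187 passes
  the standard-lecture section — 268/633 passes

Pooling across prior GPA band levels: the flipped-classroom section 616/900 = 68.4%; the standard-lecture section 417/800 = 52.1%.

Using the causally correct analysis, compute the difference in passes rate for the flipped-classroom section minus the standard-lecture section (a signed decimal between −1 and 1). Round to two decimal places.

-0.16

The prior GPA band-specific comparison favours the standard-lecture section throughout, but the pooled figures favour the flipped-classroom section. The question is whether to condition on prior GPA band.
Nothing the teaching method does changes prior GPA band; the imbalance is an allocation artefact. With prior GPA band also predicting the outcome, the pooled figure is confounded, and the within-stratum comparison is the causal one.
Adjusting over the population distribution of prior GPA band: 0.518·(0.816−0.892) + 0.482·(0.182−0.423) = -0.156.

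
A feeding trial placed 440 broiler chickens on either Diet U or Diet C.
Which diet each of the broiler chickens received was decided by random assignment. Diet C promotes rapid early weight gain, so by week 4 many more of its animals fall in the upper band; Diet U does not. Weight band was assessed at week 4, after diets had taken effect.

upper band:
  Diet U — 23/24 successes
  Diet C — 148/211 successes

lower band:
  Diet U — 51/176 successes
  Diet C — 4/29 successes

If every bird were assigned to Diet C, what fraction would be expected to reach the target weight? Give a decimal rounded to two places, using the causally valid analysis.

0.63

The stratified and pooled comparisons disagree (Diet U wins within each week-4 weight band; Diet C wins overall), so the answer turns on the causal role of week-4 weight band.
The distribution of week-4 weight band is itself part of what the diet does — it is an intermediate outcome. Holding it fixed would remove that part of the effect; the total effect is the pooled difference.
So P(outcome | do(Diet C)) is just the pooled rate for Diet C: 152/240 = 0.633.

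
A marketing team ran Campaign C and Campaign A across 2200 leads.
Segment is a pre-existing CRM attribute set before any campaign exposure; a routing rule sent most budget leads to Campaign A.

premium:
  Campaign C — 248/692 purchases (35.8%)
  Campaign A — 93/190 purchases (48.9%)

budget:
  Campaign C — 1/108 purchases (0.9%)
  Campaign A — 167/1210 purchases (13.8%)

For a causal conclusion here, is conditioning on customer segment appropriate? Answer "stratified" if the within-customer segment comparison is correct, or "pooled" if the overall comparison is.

Customer segment satisfies the back-door criterion: it is not a descendant of the campaign, and it blocks the spurious path from campaign to outcome. Adjusting for it (i.e., using the within-customer segment rates) gives the causal effect.
Within each level — premium: 35.8% vs 48.9%; budget: 0.9% vs 13.8% — Campaign A is higher every time.

stratified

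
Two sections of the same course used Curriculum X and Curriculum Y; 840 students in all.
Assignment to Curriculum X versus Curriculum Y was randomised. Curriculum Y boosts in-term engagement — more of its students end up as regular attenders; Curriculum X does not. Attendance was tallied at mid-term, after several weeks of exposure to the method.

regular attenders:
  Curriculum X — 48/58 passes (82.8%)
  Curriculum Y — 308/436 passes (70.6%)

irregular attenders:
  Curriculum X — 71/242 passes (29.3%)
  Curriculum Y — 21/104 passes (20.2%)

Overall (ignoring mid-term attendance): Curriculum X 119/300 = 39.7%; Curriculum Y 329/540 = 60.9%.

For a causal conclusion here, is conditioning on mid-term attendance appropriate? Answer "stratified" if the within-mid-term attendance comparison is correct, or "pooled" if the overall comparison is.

pooled

Because the teaching method influences mid-term attendance, mid-term attendance is a post-treatment mediator, not a confounder. Stratifying on it would bias the estimate; the causal effect is the crude pooled difference.
Pooled: Curriculum X 39.7% vs Curriculum Y 60.9%; Curriculum Y is higher overall.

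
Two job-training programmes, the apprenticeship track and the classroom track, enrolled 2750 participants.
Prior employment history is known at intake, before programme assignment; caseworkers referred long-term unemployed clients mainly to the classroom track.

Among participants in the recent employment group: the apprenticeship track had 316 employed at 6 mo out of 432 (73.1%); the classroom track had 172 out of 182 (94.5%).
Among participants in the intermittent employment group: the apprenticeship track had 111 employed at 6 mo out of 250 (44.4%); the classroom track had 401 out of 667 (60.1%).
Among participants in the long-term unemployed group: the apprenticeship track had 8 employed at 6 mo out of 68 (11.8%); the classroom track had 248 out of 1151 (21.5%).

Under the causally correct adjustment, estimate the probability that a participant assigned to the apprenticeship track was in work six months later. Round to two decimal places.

0.36

Within every prior employment history level the classroom track has the higher rate, yet pooled the apprenticeship track does — Simpson's reversal.
Here prior employment history is a common cause — it drives both which programme a case falls under and the outcome. The crude comparison mixes populations; the stratum-specific rates are the causally relevant ones.
Standardising the apprenticeship track to the population prior employment history mix: 0.223·316/432 + 0.333·111/250 + 0.443·8/68 = 0.364.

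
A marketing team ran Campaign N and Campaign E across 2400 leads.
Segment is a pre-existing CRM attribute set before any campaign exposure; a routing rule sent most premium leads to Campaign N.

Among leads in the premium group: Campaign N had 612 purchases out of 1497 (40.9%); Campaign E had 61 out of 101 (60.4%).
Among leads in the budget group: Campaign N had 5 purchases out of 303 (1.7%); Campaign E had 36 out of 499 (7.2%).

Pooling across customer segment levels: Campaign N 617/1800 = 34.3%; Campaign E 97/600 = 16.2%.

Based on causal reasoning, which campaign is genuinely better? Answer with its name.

The imbalance in customer segment arose from how leads were allocated, not from anything the campaign did; and customer segment independently affects the outcome. The pooled gap is confounded — condition on customer segment.
Within each level — premium: 40.9% vs 60.4%; budget: 1.7% vs 7.2% — Campaign E is higher every time.

Campaign E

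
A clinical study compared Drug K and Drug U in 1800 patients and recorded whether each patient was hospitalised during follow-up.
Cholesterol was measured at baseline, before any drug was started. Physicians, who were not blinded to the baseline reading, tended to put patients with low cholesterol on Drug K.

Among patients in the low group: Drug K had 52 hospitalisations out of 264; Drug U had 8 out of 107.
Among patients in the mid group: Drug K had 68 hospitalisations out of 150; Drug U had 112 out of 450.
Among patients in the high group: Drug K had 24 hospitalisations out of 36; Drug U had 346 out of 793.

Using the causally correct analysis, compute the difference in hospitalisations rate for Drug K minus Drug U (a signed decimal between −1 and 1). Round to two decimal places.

The stratified and pooled comparisons disagree (Drug U wins within each cholesterol; Drug K wins overall), so the answer turns on the causal role of cholesterol.
Cholesterol is set before the drug has any effect — it is not caused by the drug — and it independently drives the outcome. That makes it a confounder, so the causal comparison is within cholesterol levels.
Adjusting over the population distribution of cholesterol: 0.206·(0.197−0.075) + 0.333·(0.453−0.249) + 0.461·(0.667−0.436) = +0.199.

+0.20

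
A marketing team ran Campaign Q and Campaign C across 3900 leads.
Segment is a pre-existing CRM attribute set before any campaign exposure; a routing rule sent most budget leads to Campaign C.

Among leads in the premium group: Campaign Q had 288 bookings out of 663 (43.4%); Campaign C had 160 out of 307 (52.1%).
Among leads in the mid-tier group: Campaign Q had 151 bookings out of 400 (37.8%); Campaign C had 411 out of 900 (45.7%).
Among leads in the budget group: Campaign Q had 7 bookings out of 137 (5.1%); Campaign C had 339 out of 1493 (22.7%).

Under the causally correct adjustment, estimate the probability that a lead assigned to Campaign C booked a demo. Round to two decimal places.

0.38

Here customer segment is a common cause — it drives both which campaign a case falls under and the outcome. The crude comparison mixes populations; the stratum-specific rates are the causally relevant ones.
Standardising Campaign C to the population customer segment mix: 0.249·160/307 + 0.333·411/900 + 0.418·339/1493 = 0.377.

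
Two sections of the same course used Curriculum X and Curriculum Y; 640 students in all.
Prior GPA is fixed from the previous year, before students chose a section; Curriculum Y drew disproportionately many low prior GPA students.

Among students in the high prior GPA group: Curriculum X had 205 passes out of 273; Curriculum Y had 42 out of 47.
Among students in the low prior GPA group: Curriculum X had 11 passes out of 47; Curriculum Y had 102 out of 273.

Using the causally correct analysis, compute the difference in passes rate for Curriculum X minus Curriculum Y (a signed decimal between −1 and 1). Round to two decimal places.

Within every prior GPA band level Curriculum Y has the higher rate, yet pooled Curriculum X does — Simpson's reversal.
Prior GPA band differs across teaching methods for reasons unrelated to any effect of the teaching method itself, and it separately predicts the outcome — a classic confounder. We must compare within prior GPA band levels.
Adjusting over the population distribution of prior GPA band: 0.500·(0.751−0.894) + 0.500·(0.234−0.374) = -0.141.

-0.14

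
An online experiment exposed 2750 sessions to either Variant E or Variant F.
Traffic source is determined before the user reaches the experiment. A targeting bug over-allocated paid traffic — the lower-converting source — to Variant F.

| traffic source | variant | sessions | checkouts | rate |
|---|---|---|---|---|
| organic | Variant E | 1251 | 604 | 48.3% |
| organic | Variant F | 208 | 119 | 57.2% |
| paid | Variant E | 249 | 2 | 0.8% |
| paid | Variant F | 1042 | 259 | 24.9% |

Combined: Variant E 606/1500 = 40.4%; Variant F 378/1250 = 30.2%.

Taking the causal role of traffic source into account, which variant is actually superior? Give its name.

Traffic source satisfies the back-door criterion: it is not a descendant of the variant, and it blocks the spurious path from variant to outcome. Adjusting for it (i.e., using the within-traffic source rates) gives the causal effect.
Within each level — organic: 48.3% vs 57.2%; paid: 0.8% vs 24.9% — Variant F is higher every time.

Variant F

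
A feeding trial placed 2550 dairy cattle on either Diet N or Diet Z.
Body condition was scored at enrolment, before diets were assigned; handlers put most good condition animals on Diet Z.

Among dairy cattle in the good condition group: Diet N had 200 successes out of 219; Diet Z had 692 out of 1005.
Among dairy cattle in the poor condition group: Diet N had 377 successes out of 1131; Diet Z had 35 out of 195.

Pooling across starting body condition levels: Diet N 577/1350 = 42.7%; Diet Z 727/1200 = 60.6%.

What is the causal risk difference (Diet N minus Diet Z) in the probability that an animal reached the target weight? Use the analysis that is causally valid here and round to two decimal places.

+0.19

Since starting body condition is a pre-existing factor (not a product of the diet) and it affects the outcome on its own, it is a confounder. The stratified rates, not the pooled rate, identify the causal effect.
Adjusting over the population distribution of starting body condition: 0.480·(0.913−0.689) + 0.520·(0.333−0.179) = +0.188.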